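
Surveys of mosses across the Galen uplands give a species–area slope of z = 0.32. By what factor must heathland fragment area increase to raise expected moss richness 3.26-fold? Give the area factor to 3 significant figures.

40.2

(A₂/A₁)^0.32 = 3.26, so A₂/A₁ = 3.26^(1/0.32) = 3.26^3.125
ln(A₂/A₁) = ln 3.26 / 0.32 = 1.1817 / 0.32 = 3.6929
A₂/A₁ = e^3.6929 ≈ 40.16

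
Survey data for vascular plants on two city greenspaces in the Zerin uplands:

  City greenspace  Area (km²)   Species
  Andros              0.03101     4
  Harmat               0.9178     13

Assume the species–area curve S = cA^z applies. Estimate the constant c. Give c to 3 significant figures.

z = ln(S₂/S₁) / ln(A₂/A₁) = ln(13/4) / ln(0.9178/0.03101) = 1.1787 / 3.3877 = 0.3479
c = S₁ / A₁^z = 4 / 0.03101^0.3479 = 4 / 0.2986 = 13.39

13.4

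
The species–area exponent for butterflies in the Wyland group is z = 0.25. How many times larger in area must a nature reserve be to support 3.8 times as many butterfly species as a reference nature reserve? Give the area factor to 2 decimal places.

208.51

(A₂/A₁)^0.25 = 3.8, so A₂/A₁ = 3.8^(1/0.25) = 3.8^4
ln(A₂/A₁) = ln 3.8 / 0.25 = 1.3350 / 0.25 = 5.3400
A₂/A₁ = e^5.3400 ≈ 208.5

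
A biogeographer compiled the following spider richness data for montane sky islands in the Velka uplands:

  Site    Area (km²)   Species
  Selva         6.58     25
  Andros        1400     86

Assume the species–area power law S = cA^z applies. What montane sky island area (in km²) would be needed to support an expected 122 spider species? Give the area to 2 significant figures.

z = ln(86/25) / ln(1400/6.58) = 1.2355 / 5.3602 = 0.2305
c = 25 / 6.58^0.2305 = 25 / 1.544 = 16.19
A = (122/16.19)^(1/0.2305) ⇒ ln A = ln(7.534)/0.2305 = 8.7613
A = e^8.7613 ≈ 6383 km²

6400 km²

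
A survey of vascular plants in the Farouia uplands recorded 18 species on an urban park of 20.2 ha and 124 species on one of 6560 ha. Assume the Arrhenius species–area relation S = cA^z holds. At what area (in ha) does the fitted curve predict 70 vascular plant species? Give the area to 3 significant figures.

z = ln(124/18) / ln(6560/20.2) = 1.9299 / 5.7831 = 0.3337
c = 18 / 20.2^0.3337 = 18 / 2.727 = 6.602
A = (70/6.602)^(1/0.3337) ⇒ ln A = ln(10.6)/0.3337 = 7.0754
A = e^7.0754 ≈ 1182 ha

1180 ha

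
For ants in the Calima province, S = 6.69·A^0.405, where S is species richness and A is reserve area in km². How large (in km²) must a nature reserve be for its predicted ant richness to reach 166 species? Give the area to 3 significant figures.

166 = 6.69 × A^0.405  ⇒  A^0.405 = 166/6.69 = 24.81
ln A = ln(24.81) / 0.405 = 3.2114 / 0.405 = 7.9293
A = e^7.9293 ≈ 2778 km²

2780 km²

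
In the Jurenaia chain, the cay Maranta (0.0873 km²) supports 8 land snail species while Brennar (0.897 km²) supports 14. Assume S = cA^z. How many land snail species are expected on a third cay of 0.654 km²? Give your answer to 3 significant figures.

13.0

z = ln(14/8) / ln(0.897/0.0873) = 0.5596 / 2.3297 = 0.2402
c = 8 / 0.0873^0.2402 = 8 / 0.5567 = 14.37
S₃ = 14.37 × 0.654^0.2402 = 14.37 × 0.903 ≈ 12.98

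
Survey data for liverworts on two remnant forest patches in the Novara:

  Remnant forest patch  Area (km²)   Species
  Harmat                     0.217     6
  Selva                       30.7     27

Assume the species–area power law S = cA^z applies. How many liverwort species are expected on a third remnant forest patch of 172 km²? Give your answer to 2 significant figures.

z = ln(27/6) / ln(30.7/0.217) = 1.5041 / 4.9521 = 0.3037
c = 6 / 0.217^0.3037 = 6 / 0.6287 = 9.543
S₃ = 9.543 × 172^0.3037 = 9.543 × 4.775 ≈ 45.57

46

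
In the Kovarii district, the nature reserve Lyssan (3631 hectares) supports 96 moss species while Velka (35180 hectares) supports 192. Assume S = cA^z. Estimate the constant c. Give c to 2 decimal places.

z = ln(S₂/S₁) / ln(A₂/A₁) = ln(192/96) / ln(35180/3631) = 0.6931 / 2.2710 = 0.3052
c = S₁ / A₁^z = 96 / 3631^0.3052 = 96 / 12.21 = 7.865

7.86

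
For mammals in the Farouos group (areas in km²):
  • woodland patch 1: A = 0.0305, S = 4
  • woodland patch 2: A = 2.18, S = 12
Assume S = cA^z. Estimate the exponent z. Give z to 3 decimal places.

0.257

Taking logs: ln S = ln c + z ln A, so z = (ln S₂ − ln S₁)/(ln A₂ − ln A₁).
z = ln(12/4) / ln(2.18/0.0305) = ln(3) / ln(71.48) = 1.0986 / 4.2694 = 0.2573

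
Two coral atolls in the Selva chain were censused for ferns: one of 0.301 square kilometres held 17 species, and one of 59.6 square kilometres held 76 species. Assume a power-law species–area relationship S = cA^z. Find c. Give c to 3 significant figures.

z = ln(S₂/S₁) / ln(A₂/A₁) = ln(76/17) / ln(59.6/0.301) = 1.4975 / 5.2883 = 0.2832
c = S₁ / A₁^z = 17 / 0.301^0.2832 = 17 / 0.7118 = 23.88

23.9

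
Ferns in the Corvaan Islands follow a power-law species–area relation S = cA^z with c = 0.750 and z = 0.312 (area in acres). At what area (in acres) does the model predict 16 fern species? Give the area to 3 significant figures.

18200 acres

16 = 0.75 × A^0.312  ⇒  A^0.312 = 16/0.75 = 21.33
ln A = ln(21.33) / 0.312 = 3.0603 / 0.312 = 9.8086
A = e^9.8086 ≈ 18189 acres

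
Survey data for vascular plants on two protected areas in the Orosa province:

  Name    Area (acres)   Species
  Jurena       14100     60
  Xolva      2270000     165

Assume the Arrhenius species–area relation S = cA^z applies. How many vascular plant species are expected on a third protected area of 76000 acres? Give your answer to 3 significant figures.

83.9

z = ln(165/60) / ln(2270000/14100) = 1.0116 / 5.0814 = 0.1991
c = 60 / 14100^0.1991 = 60 / 6.699 = 8.956
S₃ = 8.956 × 76000^0.1991 = 8.956 × 9.369 ≈ 83.91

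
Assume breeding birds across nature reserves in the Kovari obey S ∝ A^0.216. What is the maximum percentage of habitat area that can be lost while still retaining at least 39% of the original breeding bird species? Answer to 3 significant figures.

Need (A_new/A_old)^0.216 = 0.39, so A_new/A_old = 0.39^(1/0.216) = 0.39^4.63
ln(A_new/A_old) = ln 0.39 / 0.216 = -0.9416 / 0.216 = -4.3593
A_new/A_old = e^-4.3593 ≈ 0.01279
Fraction that can be lost = 1 − 0.01279 = 0.9872

98.7%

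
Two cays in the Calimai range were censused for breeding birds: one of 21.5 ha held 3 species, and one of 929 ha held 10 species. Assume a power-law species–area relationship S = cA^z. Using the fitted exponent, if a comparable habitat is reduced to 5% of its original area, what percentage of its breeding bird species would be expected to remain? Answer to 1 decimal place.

38.4%

z = ln(10/3) / ln(929/21.5) = 1.2040 / 3.7661 = 0.3197
S_new/S_old = (A_new/A_old)^z = 0.05^0.3197 = exp(0.3197 × -2.9957) = 0.3838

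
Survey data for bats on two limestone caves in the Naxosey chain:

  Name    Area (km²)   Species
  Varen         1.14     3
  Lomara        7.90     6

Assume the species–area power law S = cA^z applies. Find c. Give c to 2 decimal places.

2.86

z = ln(S₂/S₁) / ln(A₂/A₁) = ln(6/3) / ln(7.9/1.14) = 0.6931 / 1.9358 = 0.3581
c = S₁ / A₁^z = 3 / 1.14^0.3581 = 3 / 1.048 = 2.863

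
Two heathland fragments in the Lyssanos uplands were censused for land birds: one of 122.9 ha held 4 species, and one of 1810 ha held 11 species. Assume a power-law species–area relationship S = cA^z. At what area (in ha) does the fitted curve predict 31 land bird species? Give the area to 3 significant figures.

z = ln(11/4) / ln(1810/122.9) = 1.0116 / 2.6897 = 0.3761
c = 4 / 122.9^0.3761 = 4 / 6.108 = 0.6549
A = (31/0.6549)^(1/0.3761) ⇒ ln A = ln(47.34)/0.3761 = 10.2559
A = e^10.2559 ≈ 28450 ha

28500 ha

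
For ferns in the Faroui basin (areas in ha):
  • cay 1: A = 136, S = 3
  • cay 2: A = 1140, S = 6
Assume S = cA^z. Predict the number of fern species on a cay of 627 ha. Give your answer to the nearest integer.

z = ln(6/3) / ln(1140/136) = 0.6931 / 2.1261 = 0.3260
c = 3 / 136^0.3260 = 3 / 4.961 = 0.6047
S₃ = 0.6047 × 627^0.3260 = 0.6047 × 8.165 ≈ 4.937

5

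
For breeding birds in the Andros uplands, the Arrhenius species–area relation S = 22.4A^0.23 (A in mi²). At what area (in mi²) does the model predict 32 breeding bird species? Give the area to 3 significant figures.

4.72 mi²

32 = 22.4 × A^0.23  ⇒  A^0.23 = 32/22.4 = 1.429
ln A = ln(1.429) / 0.23 = 0.3567 / 0.23 = 1.5508
A = e^1.5508 ≈ 4.715 mi²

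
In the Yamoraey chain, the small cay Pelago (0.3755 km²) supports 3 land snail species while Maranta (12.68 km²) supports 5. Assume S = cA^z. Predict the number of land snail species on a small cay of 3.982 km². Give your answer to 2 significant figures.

4.2

z = ln(5/3) / ln(12.68/0.3755) = 0.5108 / 3.5195 = 0.1451
c = 3 / 0.3755^0.1451 = 3 / 0.8675 = 3.458
S₃ = 3.458 × 3.982^0.1451 = 3.458 × 1.222 ≈ 4.226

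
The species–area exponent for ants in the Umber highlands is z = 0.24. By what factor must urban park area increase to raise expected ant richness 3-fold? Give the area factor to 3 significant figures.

(A₂/A₁)^0.24 = 3, so A₂/A₁ = 3^(1/0.24) = 3^4.167
ln(A₂/A₁) = ln 3 / 0.24 = 1.0986 / 0.24 = 4.5776
A₂/A₁ = e^4.5776 ≈ 97.28

97.3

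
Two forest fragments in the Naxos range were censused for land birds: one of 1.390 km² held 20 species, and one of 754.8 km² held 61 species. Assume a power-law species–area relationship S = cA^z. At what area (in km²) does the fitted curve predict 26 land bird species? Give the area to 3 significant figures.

z = ln(61/20) / ln(754.8/1.39) = 1.1151 / 6.2971 = 0.1771
c = 20 / 1.39^0.1771 = 20 / 1.06 = 18.87
A = (26/18.87)^(1/0.1771) ⇒ ln A = ln(1.378)/0.1771 = 1.8109
A = e^1.8109 ≈ 6.116 km²

6.12 km²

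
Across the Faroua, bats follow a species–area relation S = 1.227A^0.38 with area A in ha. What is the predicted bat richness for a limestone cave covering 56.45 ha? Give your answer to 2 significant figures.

S = 1.227 × 56.45^0.38 = 1.227 × 4.631 ≈ 5.682

5.7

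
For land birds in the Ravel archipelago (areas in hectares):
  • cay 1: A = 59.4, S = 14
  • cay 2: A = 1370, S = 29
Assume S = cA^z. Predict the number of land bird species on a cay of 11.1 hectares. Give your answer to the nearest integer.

9

z = ln(29/14) / ln(1370/59.4) = 0.7282 / 3.1383 = 0.2321
c = 14 / 59.4^0.2321 = 14 / 2.58 = 5.426
S₃ = 5.426 × 11.1^0.2321 = 5.426 × 1.748 ≈ 9.486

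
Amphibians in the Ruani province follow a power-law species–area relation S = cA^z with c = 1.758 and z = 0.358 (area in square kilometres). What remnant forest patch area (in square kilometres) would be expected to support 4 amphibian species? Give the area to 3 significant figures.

9.94 square kilometres

4 = 1.758 × A^0.358  ⇒  A^0.358 = 4/1.758 = 2.275
ln A = ln(2.275) / 0.358 = 0.8221 / 0.358 = 2.2964
A = e^2.2964 ≈ 9.939 square kilometres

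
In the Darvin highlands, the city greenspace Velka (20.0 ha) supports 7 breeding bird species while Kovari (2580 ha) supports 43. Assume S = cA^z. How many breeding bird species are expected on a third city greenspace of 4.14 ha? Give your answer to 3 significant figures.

z = ln(43/7) / ln(2580/20) = 1.8153 / 4.8598 = 0.3735
c = 7 / 20^0.3735 = 7 / 3.062 = 2.286
S₃ = 2.286 × 4.14^0.3735 = 2.286 × 1.7 ≈ 3.887

3.89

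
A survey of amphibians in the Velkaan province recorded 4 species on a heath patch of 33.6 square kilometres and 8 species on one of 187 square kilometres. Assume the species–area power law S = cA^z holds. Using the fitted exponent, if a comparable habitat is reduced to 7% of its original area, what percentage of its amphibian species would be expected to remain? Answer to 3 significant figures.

z = ln(8/4) / ln(187/33.6) = 0.6931 / 1.7166 = 0.4038
S_new/S_old = (A_new/A_old)^z = 0.07^0.4038 = exp(0.4038 × -2.6593) = 0.3417

34.2%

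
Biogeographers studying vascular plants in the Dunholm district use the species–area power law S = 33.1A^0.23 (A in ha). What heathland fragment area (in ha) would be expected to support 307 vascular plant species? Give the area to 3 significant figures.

16100 ha

307 = 33.1 × A^0.23  ⇒  A^0.23 = 307/33.1 = 9.275
ln A = ln(9.275) / 0.23 = 2.2273 / 0.23 = 9.6840
A = e^9.6840 ≈ 16058 ha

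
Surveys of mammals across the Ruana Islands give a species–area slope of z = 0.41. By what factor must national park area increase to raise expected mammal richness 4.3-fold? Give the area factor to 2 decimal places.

(A₂/A₁)^0.41 = 4.3, so A₂/A₁ = 4.3^(1/0.41) = 4.3^2.439
ln(A₂/A₁) = ln 4.3 / 0.41 = 1.4586 / 0.41 = 3.5576
A₂/A₁ = e^3.5576 ≈ 35.08

35.08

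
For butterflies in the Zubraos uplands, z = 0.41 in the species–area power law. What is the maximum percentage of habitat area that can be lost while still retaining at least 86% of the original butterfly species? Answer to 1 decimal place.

30.8%

Need (A_new/A_old)^0.41 = 0.86, so A_new/A_old = 0.86^(1/0.41) = 0.86^2.439
ln(A_new/A_old) = ln 0.86 / 0.41 = -0.1508 / 0.41 = -0.3679
A_new/A_old = e^-0.3679 ≈ 0.6922
Fraction that can be lost = 1 − 0.6922 = 0.3078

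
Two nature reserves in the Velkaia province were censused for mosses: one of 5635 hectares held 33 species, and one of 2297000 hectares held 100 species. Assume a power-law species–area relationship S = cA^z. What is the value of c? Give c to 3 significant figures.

z = ln(S₂/S₁) / ln(A₂/A₁) = ln(100/33) / ln(2297000/5635) = 1.1087 / 6.0104 = 0.1845
c = S₁ / A₁^z = 33 / 5635^0.1845 = 33 / 4.919 = 6.709

6.71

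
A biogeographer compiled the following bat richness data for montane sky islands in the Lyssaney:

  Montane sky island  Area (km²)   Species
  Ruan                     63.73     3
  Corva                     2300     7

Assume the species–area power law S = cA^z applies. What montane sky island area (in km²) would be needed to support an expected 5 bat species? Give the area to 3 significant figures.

z = ln(7/3) / ln(2300/63.73) = 0.8473 / 3.5860 = 0.2363
c = 3 / 63.73^0.2363 = 3 / 2.669 = 1.124
A = (5/1.124)^(1/0.2363) ⇒ ln A = ln(4.448)/0.2363 = 6.3166
A = e^6.3166 ≈ 553.7 km²

554 km²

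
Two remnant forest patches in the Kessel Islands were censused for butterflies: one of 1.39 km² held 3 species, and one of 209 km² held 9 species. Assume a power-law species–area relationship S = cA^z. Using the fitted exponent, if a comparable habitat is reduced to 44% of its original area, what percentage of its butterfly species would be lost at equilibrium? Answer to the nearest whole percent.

z = ln(9/3) / ln(209/1.39) = 1.0986 / 5.0130 = 0.2192
S_new/S_old = (A_new/A_old)^z = 0.44^0.2192 = exp(0.2192 × -0.8210) = 0.8353
Fraction lost = 1 − 0.8353 = 0.1647

16%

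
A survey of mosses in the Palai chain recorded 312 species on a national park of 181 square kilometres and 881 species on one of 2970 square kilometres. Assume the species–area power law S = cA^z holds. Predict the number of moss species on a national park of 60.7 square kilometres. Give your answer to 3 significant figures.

z = ln(881/312) / ln(2970/181) = 1.0381 / 2.7978 = 0.3710
c = 312 / 181^0.3710 = 312 / 6.881 = 45.34
S₃ = 45.34 × 60.7^0.3710 = 45.34 × 4.588 ≈ 208

208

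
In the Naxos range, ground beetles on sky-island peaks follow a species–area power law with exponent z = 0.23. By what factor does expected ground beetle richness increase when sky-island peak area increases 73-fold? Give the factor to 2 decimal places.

2.68

S₂/S₁ = (A₂/A₁)^z = 73^0.23
ln(S₂/S₁) = 0.23 × ln 73 = 0.23 × 4.2905 = 0.9868
S₂/S₁ = e^0.9868 ≈ 2.683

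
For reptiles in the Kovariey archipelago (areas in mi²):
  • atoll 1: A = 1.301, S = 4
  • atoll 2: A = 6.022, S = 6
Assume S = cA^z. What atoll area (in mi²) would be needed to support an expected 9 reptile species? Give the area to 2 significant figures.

z = ln(6/4) / ln(6.022/1.301) = 0.4055 / 1.5323 = 0.2646
c = 4 / 1.301^0.2646 = 4 / 1.072 = 3.731
A = (9/3.731)^(1/0.2646) ⇒ ln A = ln(2.412)/0.2646 = 3.3277
A = e^3.3277 ≈ 27.87 mi²

28 mi²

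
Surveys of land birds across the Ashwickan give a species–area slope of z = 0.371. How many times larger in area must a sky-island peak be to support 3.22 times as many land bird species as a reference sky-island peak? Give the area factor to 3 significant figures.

(A₂/A₁)^0.371 = 3.22, so A₂/A₁ = 3.22^(1/0.371) = 3.22^2.695
ln(A₂/A₁) = ln 3.22 / 0.371 = 1.1694 / 0.371 = 3.1520
A₂/A₁ = e^3.1520 ≈ 23.38

23.4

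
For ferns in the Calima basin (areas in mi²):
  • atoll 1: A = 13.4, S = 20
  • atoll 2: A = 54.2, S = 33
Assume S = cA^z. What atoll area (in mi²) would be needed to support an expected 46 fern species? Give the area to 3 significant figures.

137 mi²

z = ln(33/20) / ln(54.2/13.4) = 0.5008 / 1.3974 = 0.3584
c = 20 / 13.4^0.3584 = 20 / 2.535 = 7.891
A = (46/7.891)^(1/0.3584) ⇒ ln A = ln(5.83)/0.3584 = 4.9195
A = e^4.9195 ≈ 136.9 mi²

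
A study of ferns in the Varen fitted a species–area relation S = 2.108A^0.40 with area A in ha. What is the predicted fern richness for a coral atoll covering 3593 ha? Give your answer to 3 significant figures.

55.7

S = 2.108 × 3593^0.4
ln S = ln 2.108 + 0.4 × ln 3593 = 0.7457 + 0.4 × 8.1867 = 4.0204
S = e^4.0204 ≈ 55.73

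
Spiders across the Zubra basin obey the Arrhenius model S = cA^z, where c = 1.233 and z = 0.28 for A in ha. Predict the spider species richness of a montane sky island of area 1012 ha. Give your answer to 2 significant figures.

S = 1.233 × 1012^0.28
ln S = ln 1.233 + 0.28 × ln 1012 = 0.2095 + 0.28 × 6.9197 = 2.1470
S = e^2.1470 ≈ 8.559

8.6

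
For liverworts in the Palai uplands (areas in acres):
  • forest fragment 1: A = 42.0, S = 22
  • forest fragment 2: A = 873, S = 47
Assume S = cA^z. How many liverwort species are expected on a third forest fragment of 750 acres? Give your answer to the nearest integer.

45

z = ln(47/22) / ln(873/42) = 0.7591 / 3.0343 = 0.2502
c = 22 / 42^0.2502 = 22 / 2.547 = 8.636
S₃ = 8.636 × 750^0.2502 = 8.636 × 5.239 ≈ 45.25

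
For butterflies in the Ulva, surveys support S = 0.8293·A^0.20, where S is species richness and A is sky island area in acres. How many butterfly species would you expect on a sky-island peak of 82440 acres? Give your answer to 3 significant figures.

S = 0.8293 × 82440^0.2
ln S = ln 0.8293 + 0.2 × ln 82440 = -0.1872 + 0.2 × 11.3198 = 2.0768
S = e^2.0768 ≈ 7.979

7.98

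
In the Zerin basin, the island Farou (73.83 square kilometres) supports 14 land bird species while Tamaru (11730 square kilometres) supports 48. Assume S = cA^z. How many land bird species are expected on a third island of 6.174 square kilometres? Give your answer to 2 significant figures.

7.7

z = ln(48/14) / ln(11730/73.83) = 1.2321 / 5.0681 = 0.2431
c = 14 / 73.83^0.2431 = 14 / 2.846 = 4.92
S₃ = 4.92 × 6.174^0.2431 = 4.92 × 1.557 ≈ 7.658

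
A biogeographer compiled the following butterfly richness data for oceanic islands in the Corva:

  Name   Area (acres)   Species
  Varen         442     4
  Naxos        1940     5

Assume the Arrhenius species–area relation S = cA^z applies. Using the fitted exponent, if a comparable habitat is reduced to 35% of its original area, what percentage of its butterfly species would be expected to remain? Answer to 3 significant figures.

z = ln(5/4) / ln(1940/442) = 0.2231 / 1.4791 = 0.1509
S_new/S_old = (A_new/A_old)^z = 0.35^0.1509 = exp(0.1509 × -1.0498) = 0.8535

85.4%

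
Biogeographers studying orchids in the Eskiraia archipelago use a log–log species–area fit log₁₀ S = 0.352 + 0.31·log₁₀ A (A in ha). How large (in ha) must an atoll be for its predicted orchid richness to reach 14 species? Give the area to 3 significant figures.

365 ha

14 = 2.249 × A^0.31  ⇒  A^0.31 = 14/2.249 = 6.225
ln A = ln(6.225) / 0.31 = 1.8285 / 0.31 = 5.8985
A = e^5.8985 ≈ 364.5 ha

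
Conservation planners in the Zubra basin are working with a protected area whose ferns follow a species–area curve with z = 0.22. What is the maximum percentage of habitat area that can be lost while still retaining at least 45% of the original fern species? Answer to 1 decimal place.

Need (A_new/A_old)^0.22 = 0.45, so A_new/A_old = 0.45^(1/0.22) = 0.45^4.545
ln(A_new/A_old) = ln 0.45 / 0.22 = -0.7985 / 0.22 = -3.6296
A_new/A_old = e^-3.6296 ≈ 0.02653
Fraction that can be lost = 1 − 0.02653 = 0.9735

97.3%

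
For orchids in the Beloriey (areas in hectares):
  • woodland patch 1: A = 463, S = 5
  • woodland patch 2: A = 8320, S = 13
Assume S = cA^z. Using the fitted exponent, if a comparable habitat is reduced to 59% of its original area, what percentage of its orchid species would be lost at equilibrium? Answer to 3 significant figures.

16.0%

z = ln(13/5) / ln(8320/463) = 0.9555 / 2.8887 = 0.3308
S_new/S_old = (A_new/A_old)^z = 0.59^0.3308 = exp(0.3308 × -0.5276) = 0.8399
Fraction lost = 1 − 0.8399 = 0.1601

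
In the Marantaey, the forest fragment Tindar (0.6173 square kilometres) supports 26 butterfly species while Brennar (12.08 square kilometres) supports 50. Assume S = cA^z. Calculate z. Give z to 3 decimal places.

Taking logs: ln S = ln c + z ln A, so z = (ln S₂ − ln S₁)/(ln A₂ − ln A₁).
z = ln(50/26) / ln(12.08/0.6173) = ln(1.923) / ln(19.57) = 0.6539 / 2.9740 = 0.2199

0.220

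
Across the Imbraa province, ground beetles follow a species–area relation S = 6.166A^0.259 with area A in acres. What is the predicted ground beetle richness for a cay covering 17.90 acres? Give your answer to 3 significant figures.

13.0

S = 6.166 × 17.9^0.259 = 6.166 × 2.111 ≈ 13.02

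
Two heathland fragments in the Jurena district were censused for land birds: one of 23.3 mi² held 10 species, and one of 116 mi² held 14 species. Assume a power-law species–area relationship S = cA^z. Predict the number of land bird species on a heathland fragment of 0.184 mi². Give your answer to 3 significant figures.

z = ln(14/10) / ln(116/23.3) = 0.3365 / 1.6051 = 0.2096
c = 10 / 23.3^0.2096 = 10 / 1.935 = 5.169
S₃ = 5.169 × 0.184^0.2096 = 5.169 × 0.7013 ≈ 3.625

3.62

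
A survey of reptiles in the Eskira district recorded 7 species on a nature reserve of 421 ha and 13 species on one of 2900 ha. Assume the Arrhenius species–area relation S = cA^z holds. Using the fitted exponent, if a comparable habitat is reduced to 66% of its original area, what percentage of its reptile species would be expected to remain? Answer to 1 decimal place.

z = ln(13/7) / ln(2900/421) = 0.6190 / 1.9298 = 0.3208
S_new/S_old = (A_new/A_old)^z = 0.66^0.3208 = exp(0.3208 × -0.4155) = 0.8752

87.5%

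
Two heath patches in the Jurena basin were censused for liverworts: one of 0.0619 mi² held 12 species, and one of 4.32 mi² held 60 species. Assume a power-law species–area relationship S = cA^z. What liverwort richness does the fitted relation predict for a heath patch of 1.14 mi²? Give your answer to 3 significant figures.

z = ln(60/12) / ln(4.32/0.0619) = 1.6094 / 4.2455 = 0.3791
c = 12 / 0.0619^0.3791 = 12 / 0.3483 = 34.45
S₃ = 34.45 × 1.14^0.3791 = 34.45 × 1.051 ≈ 36.21

36.2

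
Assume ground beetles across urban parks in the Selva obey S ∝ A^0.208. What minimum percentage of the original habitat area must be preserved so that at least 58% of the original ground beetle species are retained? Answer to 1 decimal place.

Need (A_new/A_old)^0.208 = 0.58, so A_new/A_old = 0.58^(1/0.208) = 0.58^4.808
ln(A_new/A_old) = ln 0.58 / 0.208 = -0.5447 / 0.208 = -2.6189
A_new/A_old = e^-2.6189 ≈ 0.07288

7.3%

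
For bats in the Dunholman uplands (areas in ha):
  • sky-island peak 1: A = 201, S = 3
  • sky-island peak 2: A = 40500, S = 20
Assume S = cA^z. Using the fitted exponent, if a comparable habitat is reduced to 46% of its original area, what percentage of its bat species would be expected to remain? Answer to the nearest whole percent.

76%

z = ln(20/3) / ln(40500/201) = 1.8971 / 5.3058 = 0.3576
S_new/S_old = (A_new/A_old)^z = 0.46^0.3576 = exp(0.3576 × -0.7765) = 0.7576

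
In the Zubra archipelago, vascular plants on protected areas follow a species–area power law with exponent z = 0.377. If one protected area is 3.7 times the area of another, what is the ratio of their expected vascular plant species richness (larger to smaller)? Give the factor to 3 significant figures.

1.64

S₂/S₁ = (A₂/A₁)^z = 3.7^0.377
ln(S₂/S₁) = 0.377 × ln 3.7 = 0.377 × 1.3083 = 0.4932
S₂/S₁ = e^0.4932 ≈ 1.638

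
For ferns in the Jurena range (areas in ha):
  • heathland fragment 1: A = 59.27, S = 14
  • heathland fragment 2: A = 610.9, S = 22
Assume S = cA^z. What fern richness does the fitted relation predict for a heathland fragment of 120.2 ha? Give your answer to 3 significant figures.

z = ln(22/14) / ln(610.9/59.27) = 0.4520 / 2.3328 = 0.1937
c = 14 / 59.27^0.1937 = 14 / 2.205 = 6.348
S₃ = 6.348 × 120.2^0.1937 = 6.348 × 2.529 ≈ 16.06

16.1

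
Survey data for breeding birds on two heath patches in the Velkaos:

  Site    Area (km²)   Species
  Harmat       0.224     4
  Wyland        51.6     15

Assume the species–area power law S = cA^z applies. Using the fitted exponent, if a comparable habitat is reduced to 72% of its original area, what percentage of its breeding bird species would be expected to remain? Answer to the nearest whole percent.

z = ln(15/4) / ln(51.6/0.224) = 1.3218 / 5.4396 = 0.2430
S_new/S_old = (A_new/A_old)^z = 0.72^0.2430 = exp(0.2430 × -0.3285) = 0.9233

92%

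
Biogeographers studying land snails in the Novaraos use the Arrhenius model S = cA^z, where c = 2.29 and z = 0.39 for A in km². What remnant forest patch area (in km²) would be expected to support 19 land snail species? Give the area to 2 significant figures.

19 = 2.29 × A^0.39  ⇒  A^0.39 = 19/2.29 = 8.297
ln A = ln(8.297) / 0.39 = 2.1159 / 0.39 = 5.4254
A = e^5.4254 ≈ 227.1 km²

230 km²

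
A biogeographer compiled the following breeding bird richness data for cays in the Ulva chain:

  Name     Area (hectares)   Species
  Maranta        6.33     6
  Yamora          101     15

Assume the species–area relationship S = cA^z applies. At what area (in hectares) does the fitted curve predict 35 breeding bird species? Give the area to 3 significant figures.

z = ln(15/6) / ln(101/6.33) = 0.9163 / 2.7698 = 0.3308
c = 6 / 6.33^0.3308 = 6 / 1.841 = 3.259
A = (35/3.259)^(1/0.3308) ⇒ ln A = ln(10.74)/0.3308 = 7.1764
A = e^7.1764 ≈ 1308 hectares

1310 hectares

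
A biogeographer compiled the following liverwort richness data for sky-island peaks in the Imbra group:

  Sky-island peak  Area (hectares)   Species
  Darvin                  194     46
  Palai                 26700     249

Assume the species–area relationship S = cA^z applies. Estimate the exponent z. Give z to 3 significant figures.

Taking logs: ln S = ln c + z ln A, so z = (ln S₂ − ln S₁)/(ln A₂ − ln A₁).
z = ln(249/46) / ln(26700/194) = ln(5.413) / ln(137.6) = 1.6888 / 4.9246 = 0.3429

0.343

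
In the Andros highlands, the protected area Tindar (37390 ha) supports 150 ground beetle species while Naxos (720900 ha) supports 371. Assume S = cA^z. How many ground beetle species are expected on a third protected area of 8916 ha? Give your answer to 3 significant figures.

96.7

z = ln(371/150) / ln(720900/37390) = 0.9056 / 2.9591 = 0.3060
c = 150 / 37390^0.3060 = 150 / 25.08 = 5.98
S₃ = 5.98 × 8916^0.3060 = 5.98 × 16.18 ≈ 96.73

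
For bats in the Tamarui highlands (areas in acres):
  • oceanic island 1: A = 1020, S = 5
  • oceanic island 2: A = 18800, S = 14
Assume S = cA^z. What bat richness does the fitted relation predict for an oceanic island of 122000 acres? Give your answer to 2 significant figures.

27

z = ln(14/5) / ln(18800/1020) = 1.0296 / 2.9141 = 0.3533
c = 5 / 1020^0.3533 = 5 / 11.56 = 0.4325
S₃ = 0.4325 × 122000^0.3533 = 0.4325 × 62.68 ≈ 27.11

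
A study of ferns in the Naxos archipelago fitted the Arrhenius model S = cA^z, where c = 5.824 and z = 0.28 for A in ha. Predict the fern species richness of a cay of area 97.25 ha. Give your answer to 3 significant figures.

S = 5.824 × 97.25^0.28
ln S = ln 5.824 + 0.28 × ln 97.25 = 1.7620 + 0.28 × 4.5773 = 3.0436
S = e^3.0436 ≈ 20.98

21.0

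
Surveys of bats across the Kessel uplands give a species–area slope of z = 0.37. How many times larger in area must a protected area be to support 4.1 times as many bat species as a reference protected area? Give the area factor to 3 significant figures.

(A₂/A₁)^0.37 = 4.1, so A₂/A₁ = 4.1^(1/0.37) = 4.1^2.703
ln(A₂/A₁) = ln 4.1 / 0.37 = 1.4110 / 0.37 = 3.8135
A₂/A₁ = e^3.8135 ≈ 45.31

45.3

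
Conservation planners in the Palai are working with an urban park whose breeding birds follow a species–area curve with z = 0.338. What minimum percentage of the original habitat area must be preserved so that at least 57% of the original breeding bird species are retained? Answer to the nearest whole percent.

Need (A_new/A_old)^0.338 = 0.57, so A_new/A_old = 0.57^(1/0.338) = 0.57^2.959
ln(A_new/A_old) = ln 0.57 / 0.338 = -0.5621 / 0.338 = -1.6631
A_new/A_old = e^-1.6631 ≈ 0.1896

19%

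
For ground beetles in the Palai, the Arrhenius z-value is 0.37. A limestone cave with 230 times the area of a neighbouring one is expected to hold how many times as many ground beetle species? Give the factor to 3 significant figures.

7.48

S₂/S₁ = (A₂/A₁)^z = 230^0.37
ln(S₂/S₁) = 0.37 × ln 230 = 0.37 × 5.4381 = 2.0121
S₂/S₁ = e^2.0121 ≈ 7.479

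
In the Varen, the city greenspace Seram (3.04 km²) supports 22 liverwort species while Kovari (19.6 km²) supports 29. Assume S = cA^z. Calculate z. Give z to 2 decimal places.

0.15

Taking logs: ln S = ln c + z ln A, so z = (ln S₂ − ln S₁)/(ln A₂ − ln A₁).
z = ln(29/22) / ln(19.6/3.04) = ln(1.318) / ln(6.447) = 0.2763 / 1.8637 = 0.1482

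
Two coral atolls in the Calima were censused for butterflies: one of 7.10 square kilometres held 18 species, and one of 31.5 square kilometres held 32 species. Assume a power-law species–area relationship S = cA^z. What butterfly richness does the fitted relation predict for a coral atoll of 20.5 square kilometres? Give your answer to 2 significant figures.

27

z = ln(32/18) / ln(31.5/7.1) = 0.5754 / 1.4899 = 0.3862
c = 18 / 7.1^0.3862 = 18 / 2.132 = 8.444
S₃ = 8.444 × 20.5^0.3862 = 8.444 × 3.21 ≈ 27.11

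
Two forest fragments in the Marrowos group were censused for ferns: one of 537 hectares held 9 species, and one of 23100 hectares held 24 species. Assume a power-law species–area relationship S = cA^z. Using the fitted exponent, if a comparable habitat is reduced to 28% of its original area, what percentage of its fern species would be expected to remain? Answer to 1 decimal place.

71.8%

z = ln(24/9) / ln(23100/537) = 0.9808 / 3.7616 = 0.2607
S_new/S_old = (A_new/A_old)^z = 0.28^0.2607 = exp(0.2607 × -1.2730) = 0.7175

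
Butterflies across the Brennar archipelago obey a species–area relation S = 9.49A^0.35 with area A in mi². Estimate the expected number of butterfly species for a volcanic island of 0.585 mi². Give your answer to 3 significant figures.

7.87

S = 9.49 × 0.585^0.35
ln S = ln 9.49 + 0.35 × ln 0.585 = 2.2502 + 0.35 × -0.5361 = 2.0626
S = e^2.0626 ≈ 7.866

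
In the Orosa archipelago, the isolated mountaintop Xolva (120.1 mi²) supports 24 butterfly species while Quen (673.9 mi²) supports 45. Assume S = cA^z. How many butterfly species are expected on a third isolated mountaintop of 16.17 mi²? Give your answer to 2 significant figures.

z = ln(45/24) / ln(673.9/120.1) = 0.6286 / 1.7248 = 0.3645
c = 24 / 120.1^0.3645 = 24 / 5.727 = 4.191
S₃ = 4.191 × 16.17^0.3645 = 4.191 × 2.758 ≈ 11.56

12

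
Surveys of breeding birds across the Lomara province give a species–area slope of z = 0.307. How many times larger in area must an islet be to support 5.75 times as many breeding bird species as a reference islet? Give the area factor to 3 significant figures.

298

(A₂/A₁)^0.307 = 5.75, so A₂/A₁ = 5.75^(1/0.307) = 5.75^3.257
ln(A₂/A₁) = ln 5.75 / 0.307 = 1.7492 / 0.307 = 5.6977
A₂/A₁ = e^5.6977 ≈ 298.2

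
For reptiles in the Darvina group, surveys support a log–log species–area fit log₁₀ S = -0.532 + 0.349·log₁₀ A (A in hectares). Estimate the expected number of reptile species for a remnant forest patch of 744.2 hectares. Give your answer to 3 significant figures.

2.95

S = 0.2938 × 744.2^0.349
ln S = ln 0.2938 + 0.349 × ln 744.2 = -1.2250 + 0.349 × 6.6123 = 1.0827
S = e^1.0827 ≈ 2.953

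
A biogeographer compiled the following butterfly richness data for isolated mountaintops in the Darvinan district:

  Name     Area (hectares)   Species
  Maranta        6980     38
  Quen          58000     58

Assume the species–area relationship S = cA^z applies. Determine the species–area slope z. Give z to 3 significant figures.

0.200

Taking logs: ln S = ln c + z ln A, so z = (ln S₂ − ln S₁)/(ln A₂ − ln A₁).
z = ln(58/38) / ln(58000/6980) = ln(1.526) / ln(8.309) = 0.4229 / 2.1174 = 0.1997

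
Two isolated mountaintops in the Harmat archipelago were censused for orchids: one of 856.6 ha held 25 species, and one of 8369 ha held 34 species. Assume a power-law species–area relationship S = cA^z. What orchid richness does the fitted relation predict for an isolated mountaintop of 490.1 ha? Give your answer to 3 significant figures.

z = ln(34/25) / ln(8369/856.6) = 0.3075 / 2.2793 = 0.1349
c = 25 / 856.6^0.1349 = 25 / 2.487 = 10.05
S₃ = 10.05 × 490.1^0.1349 = 10.05 × 2.306 ≈ 23.19

23.2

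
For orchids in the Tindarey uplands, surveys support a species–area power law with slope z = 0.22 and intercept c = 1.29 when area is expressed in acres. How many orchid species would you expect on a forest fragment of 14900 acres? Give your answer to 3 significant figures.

10.7

S = 1.29 × 14900^0.22
ln S = ln 1.29 + 0.22 × ln 14900 = 0.2546 + 0.22 × 9.6091 = 2.3686
S = e^2.3686 ≈ 10.68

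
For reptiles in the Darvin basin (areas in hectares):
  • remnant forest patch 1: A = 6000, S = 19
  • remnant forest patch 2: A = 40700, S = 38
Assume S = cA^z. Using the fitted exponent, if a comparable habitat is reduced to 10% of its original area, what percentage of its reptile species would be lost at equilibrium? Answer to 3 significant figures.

56.6%

z = ln(38/19) / ln(40700/6000) = 0.6931 / 1.9145 = 0.3621
S_new/S_old = (A_new/A_old)^z = 0.1^0.3621 = exp(0.3621 × -2.3026) = 0.4345
Fraction lost = 1 − 0.4345 = 0.5655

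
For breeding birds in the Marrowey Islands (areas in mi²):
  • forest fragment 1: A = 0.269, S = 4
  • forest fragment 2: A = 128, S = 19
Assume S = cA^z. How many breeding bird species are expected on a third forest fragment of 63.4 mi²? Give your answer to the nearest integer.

z = ln(19/4) / ln(128/0.269) = 1.5581 / 6.1651 = 0.2527
c = 4 / 0.269^0.2527 = 4 / 0.7176 = 5.574
S₃ = 5.574 × 63.4^0.2527 = 5.574 × 2.854 ≈ 15.91

16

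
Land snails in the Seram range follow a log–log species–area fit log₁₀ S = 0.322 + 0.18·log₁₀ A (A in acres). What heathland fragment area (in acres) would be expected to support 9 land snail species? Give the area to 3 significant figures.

9 = 2.099 × A^0.18  ⇒  A^0.18 = 9/2.099 = 4.288
ln A = ln(4.288) / 0.18 = 1.4558 / 0.18 = 8.0877
A = e^8.0877 ≈ 3254 acres

3250 acres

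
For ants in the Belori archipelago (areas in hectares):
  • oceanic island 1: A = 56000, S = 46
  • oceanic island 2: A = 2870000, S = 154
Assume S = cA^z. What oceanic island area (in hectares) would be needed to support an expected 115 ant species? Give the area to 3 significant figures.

z = ln(154/46) / ln(2870000/56000) = 1.2083 / 3.9367 = 0.3069
c = 46 / 56000^0.3069 = 46 / 28.67 = 1.605
A = (115/1.605)^(1/0.3069) ⇒ ln A = ln(71.67)/0.3069 = 13.9184
A = e^13.9184 ≈ 1108381 hectares

1110000 hectares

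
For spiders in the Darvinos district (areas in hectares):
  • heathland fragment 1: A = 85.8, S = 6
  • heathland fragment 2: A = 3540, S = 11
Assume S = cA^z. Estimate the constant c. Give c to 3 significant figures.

2.90

z = ln(S₂/S₁) / ln(A₂/A₁) = ln(11/6) / ln(3540/85.8) = 0.6061 / 3.7199 = 0.1629
c = S₁ / A₁^z = 6 / 85.8^0.1629 = 6 / 2.066 = 2.905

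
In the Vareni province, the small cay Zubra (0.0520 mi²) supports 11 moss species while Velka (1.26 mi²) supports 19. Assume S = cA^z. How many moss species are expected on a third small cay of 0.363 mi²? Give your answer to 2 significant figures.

15

z = ln(19/11) / ln(1.26/0.052) = 0.5465 / 3.1876 = 0.1715
c = 11 / 0.052^0.1715 = 11 / 0.6023 = 18.26
S₃ = 18.26 × 0.363^0.1715 = 18.26 × 0.8405 ≈ 15.35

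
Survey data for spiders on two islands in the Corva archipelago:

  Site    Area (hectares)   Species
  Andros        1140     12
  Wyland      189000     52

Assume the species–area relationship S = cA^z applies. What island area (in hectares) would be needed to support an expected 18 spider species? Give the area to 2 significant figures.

4700 hectares

z = ln(52/12) / ln(189000/1140) = 1.4663 / 5.1107 = 0.2869
c = 12 / 1140^0.2869 = 12 / 7.535 = 1.593
A = (18/1.593)^(1/0.2869) ⇒ ln A = ln(11.3)/0.2869 = 8.4520
A = e^8.4520 ≈ 4684 hectares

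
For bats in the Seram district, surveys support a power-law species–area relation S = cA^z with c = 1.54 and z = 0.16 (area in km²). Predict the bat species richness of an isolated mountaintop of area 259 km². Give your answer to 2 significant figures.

S = 1.54 × 259^0.16
ln S = ln 1.54 + 0.16 × ln 259 = 0.4318 + 0.16 × 5.5568 = 1.3209
S = e^1.3209 ≈ 3.747

3.7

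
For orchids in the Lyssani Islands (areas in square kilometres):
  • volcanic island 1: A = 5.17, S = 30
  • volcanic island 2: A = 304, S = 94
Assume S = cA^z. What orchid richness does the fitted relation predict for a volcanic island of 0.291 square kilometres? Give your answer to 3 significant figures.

z = ln(94/30) / ln(304/5.17) = 1.1421 / 4.0742 = 0.2803
c = 30 / 5.17^0.2803 = 30 / 1.585 = 18.93
S₃ = 18.93 × 0.291^0.2803 = 18.93 × 0.7075 ≈ 13.39

13.4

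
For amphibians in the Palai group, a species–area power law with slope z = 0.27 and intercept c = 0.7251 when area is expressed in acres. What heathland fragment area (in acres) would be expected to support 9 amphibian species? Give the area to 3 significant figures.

11300 acres

9 = 0.7251 × A^0.27  ⇒  A^0.27 = 9/0.7251 = 12.41
ln A = ln(12.41) / 0.27 = 2.5187 / 0.27 = 9.3284
A = e^9.3284 ≈ 11253 acres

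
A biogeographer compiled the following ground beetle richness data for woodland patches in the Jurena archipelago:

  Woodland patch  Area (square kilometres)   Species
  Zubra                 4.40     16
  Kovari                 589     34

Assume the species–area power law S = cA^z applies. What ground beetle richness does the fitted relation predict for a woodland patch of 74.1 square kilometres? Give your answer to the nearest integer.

z = ln(34/16) / ln(589/4.4) = 0.7538 / 4.8968 = 0.1539
c = 16 / 4.4^0.1539 = 16 / 1.256 = 12.74
S₃ = 12.74 × 74.1^0.1539 = 12.74 × 1.94 ≈ 24.71

25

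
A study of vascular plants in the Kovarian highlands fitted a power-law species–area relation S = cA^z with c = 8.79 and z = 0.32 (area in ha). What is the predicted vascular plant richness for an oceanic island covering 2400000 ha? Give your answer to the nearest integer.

968

S = 8.79 × 2400000^0.32
ln S = ln 8.79 + 0.32 × ln 2400000 = 2.1736 + 0.32 × 14.6910 = 6.8747
S = e^6.8747 ≈ 967.5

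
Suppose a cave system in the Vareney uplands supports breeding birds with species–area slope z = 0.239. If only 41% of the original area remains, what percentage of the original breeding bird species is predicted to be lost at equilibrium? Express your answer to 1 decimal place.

19.2%

S_new/S_old = (A_new/A_old)^z = 0.41^0.239
= exp(0.239 × ln 0.41) = exp(0.239 × -0.8916) = exp(-0.2131) ≈ 0.8081
Fraction lost = 1 − 0.8081 = 0.1919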